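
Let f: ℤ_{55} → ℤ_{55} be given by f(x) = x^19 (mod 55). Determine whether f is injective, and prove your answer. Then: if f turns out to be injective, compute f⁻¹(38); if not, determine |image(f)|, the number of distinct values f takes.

Computing x^19 mod 55 for each x (by repeated squaring, reducing mod 55 at every step), the values f(0), f(1), …, f(54) are: 0, 1, 28, 37, 14, 20, 46, 8, 7, 49, 10, 11, 23, 17, 4, 25, 31, 13, 52, 29, 5, 21, 33, 12, 39, 15, 36, 53, 2, 19, 40, 16, 43, 22, 34, 50, 26, 3, 42, 24, 30, 51, 38, 32, 44, 45, 6, 48, 47, 9, 35, 41, 18, 27, 54.
Every element of ℤ_{55} appears exactly once in this list, so f is a bijection, and in particular injective.
Since f is injective, we read off the preimage of 38 from the same table: f(42) = 38, so f⁻¹(38) = 42.

42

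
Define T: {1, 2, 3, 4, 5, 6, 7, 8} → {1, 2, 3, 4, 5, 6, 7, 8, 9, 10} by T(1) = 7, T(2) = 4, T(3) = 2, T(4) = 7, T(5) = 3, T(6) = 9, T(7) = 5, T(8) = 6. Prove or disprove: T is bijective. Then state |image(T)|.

T(1) = 7 = T(4) with 1 ≠ 4, so T is not injective, hence not bijective.
The image of T is {2, 3, 4, 5, 6, 7, 9}, which has 7 elements.

7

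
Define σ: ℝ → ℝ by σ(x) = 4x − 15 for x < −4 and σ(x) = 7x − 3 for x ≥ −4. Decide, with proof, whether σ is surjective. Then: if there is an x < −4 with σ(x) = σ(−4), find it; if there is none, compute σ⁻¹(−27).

-24/7

Both pieces are strictly increasing (slopes 4 and 7), so each is injective on its own interval.
The left piece maps (−∞, −4) onto (−∞, −31); the right piece maps [−4, ∞) onto [−31, ∞).
These images together cover ℝ, so σ is surjective.
Because the two images are disjoint, no x < −4 has σ(x) = σ(−4), so we compute σ⁻¹(−27): −27 lies in [−31, ∞), so solve 7x − 3 = −27: x = (−27 + 3)/7 = −24/7.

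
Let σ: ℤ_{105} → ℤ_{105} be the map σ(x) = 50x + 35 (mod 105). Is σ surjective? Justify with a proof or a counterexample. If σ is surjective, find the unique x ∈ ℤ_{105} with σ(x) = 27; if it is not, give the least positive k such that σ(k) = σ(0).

By definition, surjectivity means every element of the codomain has a preimage under σ.
Since gcd(50, 105) = 5, we have 50x ≡ 0 (mod 5) for all x, so σ(x) ≡ 0 (mod 5).
But 1 ≢ 0 (mod 5), so 1 ∈ ℤ_{105} has no preimage. Thus σ is not surjective.
Since σ is not surjective, we find the least positive k with σ(k) = σ(0): this means 50k ≡ 0 (mod 105), i.e. 105 ∣ 50k. Since gcd(50, 105) = 5, dividing through by 5 this holds exactly when 21 ∣ 10k, and as gcd(10, 21) = 1, exactly when 21 ∣ k.
The smallest positive such k is 21.

21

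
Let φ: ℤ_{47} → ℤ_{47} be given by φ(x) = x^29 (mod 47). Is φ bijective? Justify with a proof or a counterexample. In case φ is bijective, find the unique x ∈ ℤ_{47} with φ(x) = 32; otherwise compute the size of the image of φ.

Since 47 is prime, the nonzero elements of ℤ_{47} form a cyclic group of order 46.
As gcd(29, 46) = 1, raising to the 29th power is a bijection on this group: if x_1^29 ≡ x_2^29 then (x_1x_2^{−1})^29 = 1, and the only element of order dividing gcd(29, 46) = 1 is 1, so x_1 = x_2.
With φ(0) = 0 this makes φ injective on all of ℤ_{47}, hence bijective (finite equal-size domain and codomain). In particular φ is bijective.
Since φ is bijective, we find the preimage of 32. The inverse of x ↦ x^29 on (ℤ_{47})^× is x ↦ x^27, because 29·27 = 783 = 17·46 + 1 ≡ 1 (mod 46) and x^{46} = 1 for x ≠ 0 (Fermat). So φ⁻¹(32) = 32^27 mod 47.
Repeated squaring mod 47: 32^1 ≡ 32, 32^2 ≡ 32² = 1024 ≡ 37, 32^4 ≡ 37² = 1369 ≡ 6, 32^8 ≡ 6² = 36, 32^16 ≡ 36² = 1296 ≡ 27. Since 27 = 16 + 8 + 2 + 1, 32^27 ≡ 27·36·37·32: 27·36 = 972 ≡ 32, then 32·37 = 1184 ≡ 9, then 9·32 = 288 ≡ 6. So 32^27 ≡ 6 (mod 47).
Hence φ⁻¹(32) = 6.

6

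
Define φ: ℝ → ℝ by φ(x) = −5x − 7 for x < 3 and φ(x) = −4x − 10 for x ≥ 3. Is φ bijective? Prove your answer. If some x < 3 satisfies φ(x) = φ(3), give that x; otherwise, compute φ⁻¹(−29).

Both pieces are strictly decreasing (slopes −5 and −4), so each is injective on its own interval.
The left piece maps (−∞, 3) onto (−22, ∞); the right piece maps [3, ∞) onto (−∞, −22].
Since −22 = −22, the images partition ℝ: φ is injective and surjective, hence bijective.
Because the two images are disjoint, no x < 3 has φ(x) = φ(3), so we compute φ⁻¹(−29): −29 lies in (−∞, −22], so solve −4x − 10 = −29: x = (−29 + 10)/(−4) = 19/4.

19/4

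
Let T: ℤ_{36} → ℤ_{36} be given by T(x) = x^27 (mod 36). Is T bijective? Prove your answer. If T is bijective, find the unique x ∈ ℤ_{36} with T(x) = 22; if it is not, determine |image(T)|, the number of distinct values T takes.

T(0) = 0^27 = 0.
T(6): Repeated squaring mod 36: 6^1 ≡ 6, 6^2 ≡ 6² = 36 ≡ 0, 6^4 ≡ 0² = 0, 6^8 ≡ 0² = 0, 6^16 ≡ 0² = 0. Since 27 = 16 + 8 + 2 + 1, 6^27 ≡ 0·0·0·6: 0·0 = 0, then 0·0 = 0, then 0·6 = 0. So 6^27 ≡ 0 (mod 36).
So T(0) = T(6) = 0 while 0 ≠ 6, thus T is not injective, hence not bijective.
Since T is not bijective, we determine |image(T)|. Computing x^27 mod 36 for each x (by repeated squaring, reducing mod 36 at every step), the values T(0), T(1), …, T(35) are: 0, 1, 8, 27, 28, 17, 0, 19, 8, 9, 28, 35, 0, 1, 8, 27, 28, 17, 0, 19, 8, 9, 28, 35, 0, 1, 8, 27, 28, 17, 0, 19, 8, 9, 28, 35.
The distinct values are {0, 1, 8, 9, 17, 19, 27, 28, 35}; there are 9 of them.

9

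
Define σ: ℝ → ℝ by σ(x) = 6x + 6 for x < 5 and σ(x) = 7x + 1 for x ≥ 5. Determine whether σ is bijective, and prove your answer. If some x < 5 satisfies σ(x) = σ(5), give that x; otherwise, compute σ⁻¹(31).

Both pieces are strictly increasing (slopes 6 and 7), so each is injective on its own interval.
The left piece maps (−∞, 5) onto (−∞, 36); the right piece maps [5, ∞) onto [36, ∞).
Since 36 = 36, the images partition ℝ: σ is injective and surjective, hence bijective.
Because the two images are disjoint, no x < 5 has σ(x) = σ(5), so we compute σ⁻¹(31): 31 lies in (−∞, 36), so solve 6x + 6 = 31: x = (31 − 6)/6 = 25/6.

25/6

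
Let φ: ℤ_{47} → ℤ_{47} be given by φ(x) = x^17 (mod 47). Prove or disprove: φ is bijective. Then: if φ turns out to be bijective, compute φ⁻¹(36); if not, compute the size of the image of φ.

2

Since 47 is prime, the nonzero elements of ℤ_{47} form a cyclic group of order 46.
As gcd(17, 46) = 1, raising to the 17th power is a bijection on this group: if x_1^17 ≡ x_2^17 then (x_1x_2^{−1})^17 = 1, and the only element of order dividing gcd(17, 46) = 1 is 1, so x_1 = x_2.
With φ(0) = 0 this makes φ injective on all of ℤ_{47}, hence bijective (finite equal-size domain and codomain). In particular φ is bijective.
Since φ is bijective, we find the preimage of 36. The inverse of x ↦ x^17 on (ℤ_{47})^× is x ↦ x^19, because 17·19 = 323 = 7·46 + 1 ≡ 1 (mod 46) and x^{46} = 1 for x ≠ 0 (Fermat). So φ⁻¹(36) = 36^19 mod 47.
Repeated squaring mod 47: 36^1 ≡ 36, 36^2 ≡ 36² = 1296 ≡ 27, 36^4 ≡ 27² = 729 ≡ 24, 36^8 ≡ 24² = 576 ≡ 12, 36^16 ≡ 12² = 144 ≡ 3. Since 19 = 16 + 2 + 1, 36^19 ≡ 3·27·36: 3·27 = 81 ≡ 34, then 34·36 = 1224 ≡ 2. So 36^19 ≡ 2 (mod 47).
Hence φ⁻¹(36) = 2.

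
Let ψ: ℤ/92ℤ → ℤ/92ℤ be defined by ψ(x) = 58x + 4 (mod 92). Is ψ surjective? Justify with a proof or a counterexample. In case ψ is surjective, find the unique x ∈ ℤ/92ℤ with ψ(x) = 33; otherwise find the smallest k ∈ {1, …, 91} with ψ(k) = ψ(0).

Since gcd(58, 92) = 2, we have 58x ≡ 0 (mod 2) for all x, so ψ(x) ≡ 0 (mod 2).
But 1 ≢ 0 (mod 2), so 1 ∈ ℤ/92ℤ has no preimage. Thus ψ is not surjective.
Since ψ is not surjective, we find the least positive k with ψ(k) = ψ(0): this means 58k ≡ 0 (mod 92), i.e. 92 ∣ 58k. Since gcd(58, 92) = 2, dividing through by 2 this holds exactly when 46 ∣ 29k, and as gcd(29, 46) = 1, exactly when 46 ∣ k.
The smallest positive such k is 46.

46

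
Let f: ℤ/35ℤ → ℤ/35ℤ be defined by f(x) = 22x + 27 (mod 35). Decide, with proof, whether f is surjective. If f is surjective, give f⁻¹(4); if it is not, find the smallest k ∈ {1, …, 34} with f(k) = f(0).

26

Since gcd(22, 35) = 1, 22 is invertible modulo 35. Euclid's algorithm: 35 = 1·22 + 13, 22 = 1·13 + 9, 13 = 1·9 + 4, 9 = 2·4 + 1; back-substituting gives 1 = 8·22 − 5·35, so 22⁻¹ ≡ 8 (mod 35).
Then y ↦ 8(y − 27) is a two-sided inverse to f, so every y ∈ ℤ/35ℤ has a preimage.
Therefore f is surjective.
Since f is surjective, we find f⁻¹(4): we need 22x ≡ 4 − 27 ≡ 12 (mod 35). Using 22⁻¹ = 8: x ≡ 8·12 = 96 = 2·35 + 26, so x = 26.
Check: f(26) = 22·26 + 27 = 599 = 17·35 + 4 ≡ 4 (mod 35).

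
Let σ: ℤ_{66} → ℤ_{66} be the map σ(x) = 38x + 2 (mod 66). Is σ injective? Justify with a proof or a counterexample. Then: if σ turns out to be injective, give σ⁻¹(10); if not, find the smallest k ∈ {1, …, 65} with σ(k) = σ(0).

33

By definition, σ is injective if σ(u) = σ(v) implies u = v.
We have gcd(38, 66) = 2 > 1. Taking u = 0 and v = 33: σ(0) = 2 and σ(33) = 38·33 + 2 = 1256 ≡ 2 (mod 66).
So σ(0) = σ(33) while 0 ≠ 33, thus σ is not injective.
Since σ is not injective, we find the least positive k with σ(k) = σ(0): this means 38k ≡ 0 (mod 66), i.e. 66 ∣ 38k. Since gcd(38, 66) = 2, dividing through by 2 this holds exactly when 33 ∣ 19k, and as gcd(19, 33) = 1, exactly when 33 ∣ k.
The smallest positive such k is 33.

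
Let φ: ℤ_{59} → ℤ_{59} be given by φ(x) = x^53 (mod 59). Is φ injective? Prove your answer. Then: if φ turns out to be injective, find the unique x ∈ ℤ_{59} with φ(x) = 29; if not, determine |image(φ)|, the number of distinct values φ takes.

5

Since 59 is prime, the nonzero elements of ℤ_{59} form a cyclic group of order 58.
As gcd(53, 58) = 1, raising to the 53rd power is a bijection on this group: if x_1^53 ≡ x_2^53 then (x_1x_2^{−1})^53 = 1, and the only element of order dividing gcd(53, 58) = 1 is 1, so x_1 = x_2.
With φ(0) = 0 this makes φ injective on all of ℤ_{59}, hence bijective (finite equal-size domain and codomain). In particular φ is injective.
Since φ is injective, we find the preimage of 29. The inverse of x ↦ x^53 on (ℤ_{59})^× is x ↦ x^23, because 53·23 = 1219 = 21·58 + 1 ≡ 1 (mod 58) and x^{58} = 1 for x ≠ 0 (Fermat). So φ⁻¹(29) = 29^23 mod 59.
Repeated squaring mod 59: 29^1 ≡ 29, 29^2 ≡ 29² = 841 ≡ 15, 29^4 ≡ 15² = 225 ≡ 48, 29^8 ≡ 48² = 2304 ≡ 3, 29^16 ≡ 3² = 9. Since 23 = 16 + 4 + 2 + 1, 29^23 ≡ 9·48·15·29: 9·48 = 432 ≡ 19, then 19·15 = 285 ≡ 49, then 49·29 = 1421 ≡ 5. So 29^23 ≡ 5 (mod 59).
Hence φ⁻¹(29) = 5.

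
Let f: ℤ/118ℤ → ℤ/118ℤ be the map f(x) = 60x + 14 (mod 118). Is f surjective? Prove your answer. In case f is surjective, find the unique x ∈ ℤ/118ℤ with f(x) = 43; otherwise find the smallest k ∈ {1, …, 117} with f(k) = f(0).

59

Since gcd(60, 118) = 2, we have 60x ≡ 0 (mod 2) for all x, so f(x) ≡ 0 (mod 2).
But 1 ≢ 0 (mod 2), so 1 ∈ ℤ/118ℤ has no preimage. So f is not surjective.
Since f is not surjective, we find the least positive k with f(k) = f(0): this means 60k ≡ 0 (mod 118), i.e. 118 ∣ 60k. Since gcd(60, 118) = 2, dividing through by 2 this holds exactly when 59 ∣ 30k, and as gcd(30, 59) = 1, exactly when 59 ∣ k.
The smallest positive such k is 59.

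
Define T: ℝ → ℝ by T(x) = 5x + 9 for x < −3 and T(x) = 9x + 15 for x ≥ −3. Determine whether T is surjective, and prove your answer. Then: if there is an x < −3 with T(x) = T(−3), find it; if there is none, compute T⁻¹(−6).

Both pieces are strictly increasing (slopes 5 and 9), so each is injective on its own interval.
The left piece maps (−∞, −3) onto (−∞, −6); the right piece maps [−3, ∞) onto [−12, ∞).
The union (−∞, −6) ∪ [−12, ∞) covers ℝ, so T is surjective.
For the follow-up: the images overlap, so an x < −3 with T(x) = T(−3) exists. T(−3) = −12; solving 5x + 9 = −12 for x < −3 gives x = (−12 − 9)/5 = −21/5.

-21/5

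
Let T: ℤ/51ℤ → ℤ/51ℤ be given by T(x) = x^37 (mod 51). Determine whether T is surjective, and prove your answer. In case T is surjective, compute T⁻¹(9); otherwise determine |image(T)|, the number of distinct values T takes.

Computing x^37 mod 51 for each x (by repeated squaring, reducing mod 51 at every step), the values T(0), T(1), …, T(50) are: 0, 1, 32, 39, 4, 14, 24, 28, 26, 42, 40, 44, 3, 13, 29, 36, 16, 17, 18, 49, 5, 21, 31, 41, 45, 43, 8, 6, 10, 20, 30, 46, 2, 33, 34, 35, 15, 22, 38, 48, 7, 11, 9, 25, 23, 27, 37, 47, 12, 19, 50.
Every element of ℤ/51ℤ appears exactly once in this list, so T is a bijection, and in particular surjective.
Since T is surjective, we read off the preimage of 9 from the same table: T(42) = 9, so T⁻¹(9) = 42.

42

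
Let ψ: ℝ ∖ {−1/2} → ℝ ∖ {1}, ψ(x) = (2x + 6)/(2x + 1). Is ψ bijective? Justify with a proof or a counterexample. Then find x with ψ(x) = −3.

-9/8

Suppose ψ(s) = ψ(t). Cross-multiplying: (2s + 6)(2t + 1) = (2t + 6)(2s + 1).
Expanding both sides and cancelling the symmetric terms leaves −10·(s − t) = 0. Since −10 ≠ 0, s = t. Therefore ψ is injective.
For any y ≠ 1, solving y(2x + 1) = 2x + 6 for x gives a well-defined x ≠ −1/2. So ψ is surjective.
Therefore ψ is bijective.
Solving ψ(x) = −3: cross-multiplying gives 2x + 6 = −3(2x + 1), which rearranges to 8x = −9, so x = −9/8.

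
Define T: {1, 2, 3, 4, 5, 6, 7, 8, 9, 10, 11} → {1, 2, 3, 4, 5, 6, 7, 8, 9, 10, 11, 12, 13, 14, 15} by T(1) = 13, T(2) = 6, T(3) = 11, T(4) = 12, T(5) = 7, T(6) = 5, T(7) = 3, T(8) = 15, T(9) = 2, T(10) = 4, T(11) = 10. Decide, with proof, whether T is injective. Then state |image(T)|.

11

The values T(1), …, T(11) are 13, 6, 11, 12, 7, 5, 3, 15, 2, 4, 10 — all distinct.
So T(x_1) = T(x_2) only when x_1 = x_2, and T is injective.
The image of T is {2, 3, 4, 5, 6, 7, 10, 11, 12, 13, 15}, which has 11 elements.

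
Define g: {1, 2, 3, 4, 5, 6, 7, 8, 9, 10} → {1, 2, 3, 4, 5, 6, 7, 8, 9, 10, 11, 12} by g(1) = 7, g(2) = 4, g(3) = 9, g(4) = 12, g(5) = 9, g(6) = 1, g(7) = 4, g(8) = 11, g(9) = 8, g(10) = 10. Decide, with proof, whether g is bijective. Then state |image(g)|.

g(3) = 9 = g(5) with 3 ≠ 5, so g is not injective, hence not bijective.
The image of g is {1, 4, 7, 8, 9, 10, 11, 12}, which has 8 elements.

8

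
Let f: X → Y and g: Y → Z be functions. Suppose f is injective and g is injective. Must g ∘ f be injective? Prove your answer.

Suppose (g ∘ f)(x_1) = (g ∘ f)(x_2), i.e. g(f(x_1)) = g(f(x_2)).
Since g is injective, f(x_1) = f(x_2). Since f is injective, x_1 = x_2. Thus g ∘ f is injective.

injective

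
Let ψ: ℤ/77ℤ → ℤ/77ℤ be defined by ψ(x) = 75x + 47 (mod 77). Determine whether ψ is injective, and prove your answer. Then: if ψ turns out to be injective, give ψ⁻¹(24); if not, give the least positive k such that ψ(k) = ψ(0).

By definition, ψ is injective if ψ(u) = ψ(v) implies u = v.
If ψ(u) = ψ(v), then 75u ≡ 75v (mod 77). Because gcd(75, 77) = 1, we may cancel 75 to get u ≡ v (mod 77).
So ψ is injective.
We now compute 75⁻¹ mod 77 explicitly. Euclid's algorithm: 77 = 1·75 + 2, 75 = 37·2 + 1; back-substituting gives 1 = 38·75 − 37·77, so 75⁻¹ ≡ 38 (mod 77).
Since ψ is injective, we compute ψ⁻¹(24): solve 75x + 47 ≡ 24 (mod 77), i.e. 75x ≡ 54 (mod 77).
Multiplying by 75⁻¹ = 38 gives x ≡ 38·54 = 2052 = 26·77 + 50 ≡ 50 (mod 77).
Check: ψ(50) = 75·50 + 47 = 3797 = 49·77 + 24 ≡ 24 (mod 77).

50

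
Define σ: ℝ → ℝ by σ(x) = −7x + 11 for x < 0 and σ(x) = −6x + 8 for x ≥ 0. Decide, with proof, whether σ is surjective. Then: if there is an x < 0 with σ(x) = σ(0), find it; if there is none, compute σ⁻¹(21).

-10/7

Both pieces are strictly decreasing (slopes −7 and −6), so each is injective on its own interval.
The left piece maps (−∞, 0) onto (11, ∞); the right piece maps [0, ∞) onto (−∞, 8].
The union (11, ∞) ∪ (−∞, 8] omits the interval between 11 and 8; in particular 11 has no preimage. So σ is not surjective.
Because the two images are disjoint, no x < 0 has σ(x) = σ(0), so we compute σ⁻¹(21): 21 lies in (11, ∞), so solve −7x + 11 = 21: x = (21 − 11)/(−7) = −10/7.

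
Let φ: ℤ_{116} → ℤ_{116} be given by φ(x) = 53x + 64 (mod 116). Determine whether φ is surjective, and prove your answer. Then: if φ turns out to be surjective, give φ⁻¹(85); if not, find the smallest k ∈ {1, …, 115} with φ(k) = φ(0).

77

By definition, φ is surjective if every y in the codomain equals φ(x) for some x in the domain.
Since gcd(53, 116) = 1, 53 is invertible modulo 116. Euclid's algorithm: 116 = 2·53 + 10, 53 = 5·10 + 3, 10 = 3·3 + 1; back-substituting gives 1 = 81·53 − 37·116, so 53⁻¹ ≡ 81 (mod 116).
Then y ↦ 81(y − 64) is a two-sided inverse to φ, so every y ∈ ℤ_{116} has a preimage.
Hence φ is surjective.
Since φ is surjective, we compute φ⁻¹(85): solve 53x + 64 ≡ 85 (mod 116), i.e. 53x ≡ 21 (mod 116).
Multiplying by 53⁻¹ = 81 gives x ≡ 81·21 = 1701 = 14·116 + 77 ≡ 77 (mod 116).
Check: φ(77) = 53·77 + 64 = 4145 = 35·116 + 85 ≡ 85 (mod 116).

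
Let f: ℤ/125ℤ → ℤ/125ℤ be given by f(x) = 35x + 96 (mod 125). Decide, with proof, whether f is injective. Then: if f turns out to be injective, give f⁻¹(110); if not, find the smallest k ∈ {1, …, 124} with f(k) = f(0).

Recall that f is injective when f(x_1) = f(x_2) forces x_1 = x_2.
We have gcd(35, 125) = 5 > 1. Taking x_1 = 0 and x_2 = 25: f(0) = 96 and f(25) = 35·25 + 96 = 971 ≡ 96 (mod 125).
So f(0) = f(25) while 0 ≠ 25, thus f is not injective.
Since f is not injective, we find the least positive k with f(k) = f(0): this means 35k ≡ 0 (mod 125), i.e. 125 ∣ 35k. Since gcd(35, 125) = 5, dividing through by 5 this holds exactly when 25 ∣ 7k, and as gcd(7, 25) = 1, exactly when 25 ∣ k.
The smallest positive such k is 25.

25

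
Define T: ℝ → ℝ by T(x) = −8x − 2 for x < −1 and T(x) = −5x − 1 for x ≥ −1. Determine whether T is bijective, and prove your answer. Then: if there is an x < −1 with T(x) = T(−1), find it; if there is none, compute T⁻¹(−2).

1/5

Both pieces are strictly decreasing (slopes −8 and −5), so each is injective on its own interval.
The left piece maps (−∞, −1) onto (6, ∞); the right piece maps [−1, ∞) onto (−∞, 4].
The images leave a gap (6 has no preimage), so T is not surjective, hence not bijective.
Because the two images are disjoint, no x < −1 has T(x) = T(−1), so we compute T⁻¹(−2): −2 lies in (−∞, 4], so solve −5x − 1 = −2: x = (−2 + 1)/(−5) = 1/5.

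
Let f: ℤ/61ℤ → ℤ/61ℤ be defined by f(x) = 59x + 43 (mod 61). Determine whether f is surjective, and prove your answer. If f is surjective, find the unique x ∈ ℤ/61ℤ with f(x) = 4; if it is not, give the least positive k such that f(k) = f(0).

50

Since gcd(59, 61) = 1, 59 is invertible modulo 61. Euclid's algorithm: 61 = 1·59 + 2, 59 = 29·2 + 1; back-substituting gives 1 = 30·59 − 29·61, so 59⁻¹ ≡ 30 (mod 61).
For any y ∈ ℤ/61ℤ, x = 30(y − 43) mod 61 satisfies f(x) = 59·30(y − 43) + 43 ≡ y (since 59·30 ≡ 1 mod 61). So every y has a preimage.
Hence f is surjective.
Since f is surjective, we compute f⁻¹(4): solve 59x + 43 ≡ 4 (mod 61), i.e. 59x ≡ 22 (mod 61).
Multiplying by 59⁻¹ = 30 gives x ≡ 30·22 = 660 = 10·61 + 50 ≡ 50 (mod 61).
Check: f(50) = 59·50 + 43 = 2993 = 49·61 + 4 ≡ 4 (mod 61).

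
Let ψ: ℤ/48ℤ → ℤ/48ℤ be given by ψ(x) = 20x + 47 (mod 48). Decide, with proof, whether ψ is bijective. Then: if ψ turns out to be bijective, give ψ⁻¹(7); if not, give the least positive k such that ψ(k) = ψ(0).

By definition, injectivity means: for all u, v in the domain, ψ(u) = ψ(v) implies u = v.
We have gcd(20, 48) = 4 > 1. Taking u = 0 and v = 12: ψ(0) = 47 and ψ(12) = 20·12 + 47 = 287 ≡ 47 (mod 48).
So ψ(0) = ψ(12) while 0 ≠ 12, so ψ is not injective, hence not bijective.
Since ψ is not bijective, we find the least positive k with ψ(k) = ψ(0): this means 20k ≡ 0 (mod 48), i.e. 48 ∣ 20k. Since gcd(20, 48) = 4, dividing through by 4 this holds exactly when 12 ∣ 5k, and as gcd(5, 12) = 1, exactly when 12 ∣ k.
The smallest positive such k is 12.

12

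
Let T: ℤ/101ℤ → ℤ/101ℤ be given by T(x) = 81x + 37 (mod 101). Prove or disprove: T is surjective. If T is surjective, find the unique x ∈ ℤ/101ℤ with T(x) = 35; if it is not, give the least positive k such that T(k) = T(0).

Since gcd(81, 101) = 1, 81 is invertible modulo 101. Euclid's algorithm: 101 = 1·81 + 20, 81 = 4·20 + 1; back-substituting gives 1 = 5·81 − 4·101, so 81⁻¹ ≡ 5 (mod 101).
For any y ∈ ℤ/101ℤ, x = 5(y − 37) mod 101 satisfies T(x) = 81·5(y − 37) + 37 ≡ y (since 81·5 ≡ 1 mod 101). So every y has a preimage.
Therefore T is surjective.
Since T is surjective, we compute T⁻¹(35): solve 81x + 37 ≡ 35 (mod 101), i.e. 81x ≡ 99 (mod 101).
Multiplying by 81⁻¹ = 5 gives x ≡ 5·99 = 495 = 4·101 + 91 ≡ 91 (mod 101).
Check: T(91) = 81·91 + 37 = 7408 = 73·101 + 35 ≡ 35 (mod 101).

91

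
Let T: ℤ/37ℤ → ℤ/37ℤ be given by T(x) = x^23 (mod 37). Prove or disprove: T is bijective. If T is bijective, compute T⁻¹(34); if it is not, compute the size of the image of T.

9

Since 37 is prime, the nonzero elements of ℤ/37ℤ form a cyclic group of order 36.
As gcd(23, 36) = 1, raising to the 23rd power is a bijection on this group: if a^23 ≡ b^23 then (ab^{−1})^23 = 1, and the only element of order dividing gcd(23, 36) = 1 is 1, so a = b.
With T(0) = 0 this makes T injective on all of ℤ/37ℤ, hence bijective (finite equal-size domain and codomain). In particular T is bijective.
Since T is bijective, we find the preimage of 34. The inverse of x ↦ x^23 on (ℤ/37ℤ)^× is x ↦ x^11, because 23·11 = 253 = 7·36 + 1 ≡ 1 (mod 36) and x^{36} = 1 for x ≠ 0 (Fermat). So T⁻¹(34) = 34^11 mod 37.
Repeated squaring mod 37: 34^1 ≡ 34, 34^2 ≡ 34² = 1156 ≡ 9, 34^4 ≡ 9² = 81 ≡ 7, 34^8 ≡ 7² = 49 ≡ 12. Since 11 = 8 + 2 + 1, 34^11 ≡ 12·9·34: 12·9 = 108 ≡ 34, then 34·34 = 1156 ≡ 9. So 34^11 ≡ 9 (mod 37).
Hence T⁻¹(34) = 9.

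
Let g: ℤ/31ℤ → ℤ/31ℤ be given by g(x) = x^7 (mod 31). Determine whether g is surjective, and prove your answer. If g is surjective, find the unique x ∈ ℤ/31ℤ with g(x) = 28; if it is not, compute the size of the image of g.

7

Since 31 is prime, the nonzero elements of ℤ/31ℤ form a cyclic group of order 30.
As gcd(7, 30) = 1, raising to the 7th power is a bijection on this group: if u^7 ≡ v^7 then (uv^{−1})^7 = 1, and the only element of order dividing gcd(7, 30) = 1 is 1, so u = v.
With g(0) = 0 this makes g injective on all of ℤ/31ℤ, hence bijective (finite equal-size domain and codomain). In particular g is surjective.
Since g is surjective, we find the preimage of 28. The inverse of x ↦ x^7 on (ℤ/31ℤ)^× is x ↦ x^13, because 7·13 = 91 = 3·30 + 1 ≡ 1 (mod 30) and x^{30} = 1 for x ≠ 0 (Fermat). So g⁻¹(28) = 28^13 mod 31.
Repeated squaring mod 31: 28^1 ≡ 28, 28^2 ≡ 28² = 784 ≡ 9, 28^4 ≡ 9² = 81 ≡ 19, 28^8 ≡ 19² = 361 ≡ 20. Since 13 = 8 + 4 + 1, 28^13 ≡ 20·19·28: 20·19 = 380 ≡ 8, then 8·28 = 224 ≡ 7. So 28^13 ≡ 7 (mod 31).
Hence g⁻¹(28) = 7.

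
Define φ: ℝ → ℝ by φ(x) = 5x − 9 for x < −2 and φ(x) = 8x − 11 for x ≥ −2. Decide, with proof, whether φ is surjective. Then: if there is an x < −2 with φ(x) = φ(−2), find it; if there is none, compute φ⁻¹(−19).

-18/5

Both pieces are strictly increasing (slopes 5 and 8), so each is injective on its own interval.
The left piece maps (−∞, −2) onto (−∞, −19); the right piece maps [−2, ∞) onto [−27, ∞).
The union (−∞, −19) ∪ [−27, ∞) covers ℝ, so φ is surjective.
For the follow-up: the images overlap, so an x < −2 with φ(x) = φ(−2) exists. φ(−2) = −27; solving 5x − 9 = −27 for x < −2 gives x = (−27 + 9)/5 = −18/5.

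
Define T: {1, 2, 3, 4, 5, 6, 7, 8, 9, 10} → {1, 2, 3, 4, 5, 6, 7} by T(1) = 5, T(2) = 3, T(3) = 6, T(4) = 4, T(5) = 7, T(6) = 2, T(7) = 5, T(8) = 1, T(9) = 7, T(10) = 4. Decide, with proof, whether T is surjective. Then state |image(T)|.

7

Every element of the codomain has a preimage: 1 = T(8), 2 = T(6), 3 = T(2), 4 = T(4), 5 = T(1), 6 = T(3), 7 = T(5).
So T is surjective.
The image of T is {1, 2, 3, 4, 5, 6, 7}, which has 7 elements.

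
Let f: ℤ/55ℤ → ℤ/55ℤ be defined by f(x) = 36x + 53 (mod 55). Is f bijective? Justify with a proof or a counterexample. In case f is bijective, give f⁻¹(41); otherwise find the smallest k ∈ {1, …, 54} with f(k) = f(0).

18

Suppose f(a) = f(b) in ℤ/55ℤ. Then 36a + 53 ≡ 36b + 53 (mod 55), thus 36(a − b) ≡ 0 (mod 55).
Since gcd(36, 55) = 1, 36 is invertible modulo 55, so a − b ≡ 0 (mod 55), i.e. a = b.
We now compute 36⁻¹ mod 55 explicitly. Euclid's algorithm: 55 = 1·36 + 19, 36 = 1·19 + 17, 19 = 1·17 + 2, 17 = 8·2 + 1; back-substituting gives 1 = 26·36 − 17·55, so 36⁻¹ ≡ 26 (mod 55).
Then y ↦ 26(y − 53) is a two-sided inverse to f, so every y ∈ ℤ/55ℤ has a preimage.
Hence f is bijective.
Since f is bijective, we find f⁻¹(41): we need 36x ≡ 41 − 53 ≡ 43 (mod 55). Using 36⁻¹ = 26: x ≡ 26·43 = 1118 = 20·55 + 18, so x = 18.
Check: f(18) = 36·18 + 53 = 701 = 12·55 + 41 ≡ 41 (mod 55).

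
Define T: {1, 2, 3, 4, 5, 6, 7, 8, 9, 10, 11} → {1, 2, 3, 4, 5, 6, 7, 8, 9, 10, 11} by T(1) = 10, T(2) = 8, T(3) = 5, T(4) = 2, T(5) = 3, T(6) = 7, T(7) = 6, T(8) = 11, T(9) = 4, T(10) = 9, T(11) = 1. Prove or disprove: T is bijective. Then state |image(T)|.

The values 10, 8, 5, 2, 3, 7, 6, 11, 4, 9, 1 are a permutation of {1, 2, 3, 4, 5, 6, 7, 8, 9, 10, 11}: each element appears exactly once.
So T is injective and surjective, hence bijective.
The image of T is {1, 2, 3, 4, 5, 6, 7, 8, 9, 10, 11}, which has 11 elements.

11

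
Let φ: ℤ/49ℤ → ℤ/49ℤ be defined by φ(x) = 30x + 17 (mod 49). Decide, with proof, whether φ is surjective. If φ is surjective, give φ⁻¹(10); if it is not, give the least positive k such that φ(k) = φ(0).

Recall that φ is surjective if every y in the codomain equals φ(x) for some x in the domain.
Since gcd(30, 49) = 1, 30 is invertible modulo 49. Euclid's algorithm: 49 = 1·30 + 19, 30 = 1·19 + 11, 19 = 1·11 + 8, 11 = 1·8 + 3, 8 = 2·3 + 2, 3 = 1·2 + 1; back-substituting gives 1 = 18·30 − 11·49, so 30⁻¹ ≡ 18 (mod 49).
Then y ↦ 18(y − 17) is a two-sided inverse to φ, so every y ∈ ℤ/49ℤ has a preimage.
So φ is surjective.
Since φ is surjective, we compute φ⁻¹(10): solve 30x + 17 ≡ 10 (mod 49), i.e. 30x ≡ 42 (mod 49).
Multiplying by 30⁻¹ = 18 gives x ≡ 18·42 = 756 = 15·49 + 21 ≡ 21 (mod 49).
Check: φ(21) = 30·21 + 17 = 647 = 13·49 + 10 ≡ 10 (mod 49).

21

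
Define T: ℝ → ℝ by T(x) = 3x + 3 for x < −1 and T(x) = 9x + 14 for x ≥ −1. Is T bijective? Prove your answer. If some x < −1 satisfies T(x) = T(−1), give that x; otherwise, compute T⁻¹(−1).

-4/3

Both pieces are strictly increasing (slopes 3 and 9), so each is injective on its own interval.
The left piece maps (−∞, −1) onto (−∞, 0); the right piece maps [−1, ∞) onto [5, ∞).
The images leave a gap (0 has no preimage), so T is not surjective, hence not bijective.
Because the two images are disjoint, no x < −1 has T(x) = T(−1), so we compute T⁻¹(−1): −1 lies in (−∞, 0), so solve 3x + 3 = −1: x = (−1 − 3)/3 = −4/3.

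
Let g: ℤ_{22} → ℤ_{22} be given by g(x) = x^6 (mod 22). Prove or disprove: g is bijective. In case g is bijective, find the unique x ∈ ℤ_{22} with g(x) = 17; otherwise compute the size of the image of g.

g(10): Repeated squaring mod 22: 10^1 ≡ 10, 10^2 ≡ 10² = 100 ≡ 12, 10^4 ≡ 12² = 144 ≡ 12. Since 6 = 4 + 2, 10^6 ≡ 12·12: 12·12 = 144 ≡ 12. So 10^6 ≡ 12 (mod 22).
g(12): Repeated squaring mod 22: 12^1 ≡ 12, 12^2 ≡ 12² = 144 ≡ 12, 12^4 ≡ 12² = 144 ≡ 12. Since 6 = 4 + 2, 12^6 ≡ 12·12: 12·12 = 144 ≡ 12. So 12^6 ≡ 12 (mod 22).
So g(10) = g(12) = 12 while 10 ≠ 12, therefore g is not injective, hence not bijective.
Since g is not bijective, we determine |image(g)|. Computing x^6 mod 22 for each x (by repeated squaring, reducing mod 22 at every step), the values g(0), g(1), …, g(21) are: 0, 1, 20, 3, 4, 5, 16, 15, 14, 9, 12, 11, 12, 9, 14, 15, 16, 5, 4, 3, 20, 1.
The distinct values are {0, 1, 3, 4, 5, 9, 11, 12, 14, 15, 16, 20}; there are 12 of them.

12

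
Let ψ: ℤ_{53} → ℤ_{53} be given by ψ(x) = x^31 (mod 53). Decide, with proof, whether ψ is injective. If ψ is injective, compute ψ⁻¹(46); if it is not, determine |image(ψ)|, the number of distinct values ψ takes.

Since 53 is prime, the nonzero elements of ℤ_{53} form a cyclic group of order 52.
As gcd(31, 52) = 1, raising to the 31st power is a bijection on this group: if x_1^31 ≡ x_2^31 then (x_1x_2^{−1})^31 = 1, and the only element of order dividing gcd(31, 52) = 1 is 1, so x_1 = x_2.
With ψ(0) = 0 this makes ψ injective on all of ℤ_{53}, hence bijective (finite equal-size domain and codomain). In particular ψ is injective.
Since ψ is injective, we find the preimage of 46. The inverse of x ↦ x^31 on (ℤ_{53})^× is x ↦ x^47, because 31·47 = 1457 = 28·52 + 1 ≡ 1 (mod 52) and x^{52} = 1 for x ≠ 0 (Fermat). So ψ⁻¹(46) = 46^47 mod 53.
Repeated squaring mod 53: 46^1 ≡ 46, 46^2 ≡ 46² = 2116 ≡ 49, 46^4 ≡ 49² = 2401 ≡ 16, 46^8 ≡ 16² = 256 ≡ 44, 46^16 ≡ 44² = 1936 ≡ 28, 46^32 ≡ 28² = 784 ≡ 42. Since 47 = 32 + 8 + 4 + 2 + 1, 46^47 ≡ 42·44·16·49·46: 42·44 = 1848 ≡ 46, then 46·16 = 736 ≡ 47, then 47·49 = 2303 ≡ 24, then 24·46 = 1104 ≡ 44. So 46^47 ≡ 44 (mod 53).
Hence ψ⁻¹(46) = 44.

44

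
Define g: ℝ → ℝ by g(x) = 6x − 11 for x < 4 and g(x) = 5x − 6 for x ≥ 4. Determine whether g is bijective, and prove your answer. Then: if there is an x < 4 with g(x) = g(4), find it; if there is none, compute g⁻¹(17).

Both pieces are strictly increasing (slopes 6 and 5), so each is injective on its own interval.
The left piece maps (−∞, 4) onto (−∞, 13); the right piece maps [4, ∞) onto [14, ∞).
The images leave a gap (13 has no preimage), so g is not surjective, hence not bijective.
Because the two images are disjoint, no x < 4 has g(x) = g(4), so we compute g⁻¹(17): 17 lies in [14, ∞), so solve 5x − 6 = 17: x = (17 + 6)/5 = 23/5.

23/5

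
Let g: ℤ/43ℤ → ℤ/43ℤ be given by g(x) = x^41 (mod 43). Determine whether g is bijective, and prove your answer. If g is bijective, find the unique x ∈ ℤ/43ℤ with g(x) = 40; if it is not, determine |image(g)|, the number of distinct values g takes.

14

Since 43 is prime, the nonzero elements of ℤ/43ℤ form a cyclic group of order 42.
As gcd(41, 42) = 1, raising to the 41st power is a bijection on this group: if x_1^41 ≡ x_2^41 then (x_1x_2^{−1})^41 = 1, and the only element of order dividing gcd(41, 42) = 1 is 1, so x_1 = x_2.
With g(0) = 0 this makes g injective on all of ℤ/43ℤ, hence bijective (finite equal-size domain and codomain). In particular g is bijective.
Since g is bijective, we find the preimage of 40. The inverse of x ↦ x^41 on (ℤ/43ℤ)^× is x ↦ x^41, because 41·41 = 1681 = 40·42 + 1 ≡ 1 (mod 42) and x^{42} = 1 for x ≠ 0 (Fermat). So g⁻¹(40) = 40^41 mod 43.
Repeated squaring mod 43: 40^1 ≡ 40, 40^2 ≡ 40² = 1600 ≡ 9, 40^4 ≡ 9² = 81 ≡ 38, 40^8 ≡ 38² = 1444 ≡ 25, 40^16 ≡ 25² = 625 ≡ 23, 40^32 ≡ 23² = 529 ≡ 13. Since 41 = 32 + 8 + 1, 40^41 ≡ 13·25·40: 13·25 = 325 ≡ 24, then 24·40 = 960 ≡ 14. So 40^41 ≡ 14 (mod 43).
Hence g⁻¹(40) = 14.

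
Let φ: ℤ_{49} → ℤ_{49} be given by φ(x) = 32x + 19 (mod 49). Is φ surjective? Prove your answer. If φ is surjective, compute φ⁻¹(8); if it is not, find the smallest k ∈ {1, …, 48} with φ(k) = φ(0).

Since gcd(32, 49) = 1, 32 is invertible modulo 49. Euclid's algorithm: 49 = 1·32 + 17, 32 = 1·17 + 15, 17 = 1·15 + 2, 15 = 7·2 + 1; back-substituting gives 1 = 23·32 − 15·49, so 32⁻¹ ≡ 23 (mod 49).
For any y ∈ ℤ_{49}, x = 23(y − 19) mod 49 satisfies φ(x) = 32·23(y − 19) + 19 ≡ y (since 32·23 ≡ 1 mod 49). So every y has a preimage.
Thus φ is surjective.
Since φ is surjective, we find φ⁻¹(8): we need 32x ≡ 8 − 19 ≡ 38 (mod 49). Using 32⁻¹ = 23: x ≡ 23·38 = 874 = 17·49 + 41, so x = 41.
Check: φ(41) = 32·41 + 19 = 1331 = 27·49 + 8 ≡ 8 (mod 49).

41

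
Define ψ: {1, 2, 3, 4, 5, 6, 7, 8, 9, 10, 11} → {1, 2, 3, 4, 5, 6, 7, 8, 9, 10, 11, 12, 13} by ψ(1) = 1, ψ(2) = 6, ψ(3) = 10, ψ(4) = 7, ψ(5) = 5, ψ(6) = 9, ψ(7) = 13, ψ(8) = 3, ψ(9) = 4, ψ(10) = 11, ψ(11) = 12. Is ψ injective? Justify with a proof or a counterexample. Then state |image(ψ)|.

The values ψ(1), …, ψ(11) are 1, 6, 10, 7, 5, 9, 13, 3, 4, 11, 12 — all distinct.
So ψ(x_1) = ψ(x_2) only when x_1 = x_2, and ψ is injective.
The image of ψ is {1, 3, 4, 5, 6, 7, 9, 10, 11, 12, 13}, which has 11 elements.

11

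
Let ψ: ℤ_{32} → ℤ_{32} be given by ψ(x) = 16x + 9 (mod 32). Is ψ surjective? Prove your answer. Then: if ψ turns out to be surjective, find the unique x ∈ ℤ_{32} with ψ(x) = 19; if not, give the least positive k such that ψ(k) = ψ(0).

2

Recall that ψ is surjective if every y in the codomain equals ψ(x) for some x in the domain.
Since gcd(16, 32) = 16, we have 16x ≡ 0 (mod 16) for all x, so ψ(x) ≡ 9 (mod 16).
But 0 ≢ 9 (mod 16), so 0 ∈ ℤ_{32} has no preimage. Thus ψ is not surjective.
Since ψ is not surjective, we find the least positive k with ψ(k) = ψ(0): this means 16k ≡ 0 (mod 32), i.e. 32 ∣ 16k. Since gcd(16, 32) = 16, dividing through by 16 this holds exactly when 2 ∣ k.
The smallest positive such k is 2.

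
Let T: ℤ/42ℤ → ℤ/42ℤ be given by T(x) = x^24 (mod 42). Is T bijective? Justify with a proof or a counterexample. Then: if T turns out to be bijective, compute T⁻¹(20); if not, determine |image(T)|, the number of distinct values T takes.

8

T(2): Repeated squaring mod 42: 2^1 ≡ 2, 2^2 ≡ 2² = 4, 2^4 ≡ 4² = 16, 2^8 ≡ 16² = 256 ≡ 4, 2^16 ≡ 4² = 16. Since 24 = 16 + 8, 2^24 ≡ 16·4: 16·4 = 64 ≡ 22. So 2^24 ≡ 22 (mod 42).
T(4): Repeated squaring mod 42: 4^1 ≡ 4, 4^2 ≡ 4² = 16, 4^4 ≡ 16² = 256 ≡ 4, 4^8 ≡ 4² = 16, 4^16 ≡ 16² = 256 ≡ 4. Since 24 = 16 + 8, 4^24 ≡ 4·16: 4·16 = 64 ≡ 22. So 4^24 ≡ 22 (mod 42).
So T(2) = T(4) = 22 while 2 ≠ 4, thus T is not injective, hence not bijective.
Since T is not bijective, we determine |image(T)|. Computing x^24 mod 42 for each x (by repeated squaring, reducing mod 42 at every step), the values T(0), T(1), …, T(41) are: 0, 1, 22, 15, 22, 1, 36, 7, 22, 15, 22, 1, 36, 1, 28, 15, 22, 1, 36, 1, 22, 21, 22, 1, 36, 1, 22, 15, 28, 1, 36, 1, 22, 15, 22, 7, 36, 1, 22, 15, 22, 1.
The distinct values are {0, 1, 7, 15, 21, 22, 28, 36}; there are 8 of them.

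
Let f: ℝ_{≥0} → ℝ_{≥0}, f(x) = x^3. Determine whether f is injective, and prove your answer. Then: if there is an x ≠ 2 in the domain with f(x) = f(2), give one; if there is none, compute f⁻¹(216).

6

On ℝ_{≥0}, x ↦ x^3 is strictly increasing, so f(a) = f(b) forces a = b. Therefore f is injective.
Since x ↦ x^3 is strictly increasing on ℝ_{≥0}, it is injective there, so no x ≠ 2 in the domain has f(x) = f(2). We therefore compute f⁻¹(216) = 216^{1/3} = 6 (indeed 6^3 = 216).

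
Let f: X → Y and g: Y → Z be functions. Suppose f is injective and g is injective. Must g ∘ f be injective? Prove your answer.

Suppose (g ∘ f)(a) = (g ∘ f)(b), i.e. g(f(a)) = g(f(b)).
Since g is injective, f(a) = f(b). Since f is injective, a = b. Hence g ∘ f is injective.

injective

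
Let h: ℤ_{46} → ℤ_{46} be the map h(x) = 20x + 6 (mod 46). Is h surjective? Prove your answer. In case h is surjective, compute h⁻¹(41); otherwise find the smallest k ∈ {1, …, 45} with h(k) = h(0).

Since gcd(20, 46) = 2, we have 20x ≡ 0 (mod 2) for all x, so h(x) ≡ 0 (mod 2).
But 1 ≢ 0 (mod 2), so 1 ∈ ℤ_{46} has no preimage. Therefore h is not surjective.
Since h is not surjective, we find the least positive k with h(k) = h(0): this means 20k ≡ 0 (mod 46), i.e. 46 ∣ 20k. Since gcd(20, 46) = 2, dividing through by 2 this holds exactly when 23 ∣ 10k, and as gcd(10, 23) = 1, exactly when 23 ∣ k.
The smallest positive such k is 23.

23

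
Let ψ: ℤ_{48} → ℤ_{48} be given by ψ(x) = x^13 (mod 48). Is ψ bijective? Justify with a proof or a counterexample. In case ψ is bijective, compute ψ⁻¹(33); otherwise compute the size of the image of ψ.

27

ψ(0) = 0^13 = 0.
ψ(6): Repeated squaring mod 48: 6^1 ≡ 6, 6^2 ≡ 6² = 36, 6^4 ≡ 36² = 1296 ≡ 0, 6^8 ≡ 0² = 0. Since 13 = 8 + 4 + 1, 6^13 ≡ 0·0·6: 0·0 = 0, then 0·6 = 0. So 6^13 ≡ 0 (mod 48).
So ψ(0) = ψ(6) = 0 while 0 ≠ 6, therefore ψ is not injective, hence not bijective.
Since ψ is not bijective, we determine |image(ψ)|. Computing x^13 mod 48 for each x (by repeated squaring, reducing mod 48 at every step), the values ψ(0), ψ(1), …, ψ(47) are: 0, 1, 32, 3, 16, 5, 0, 7, 32, 9, 16, 11, 0, 13, 32, 15, 16, 17, 0, 19, 32, 21, 16, 23, 0, 25, 32, 27, 16, 29, 0, 31, 32, 33, 16, 35, 0, 37, 32, 39, 16, 41, 0, 43, 32, 45, 16, 47.
The distinct values are {0, 1, 3, 5, 7, 9, 11, 13, 15, 16, 17, 19, 21, 23, 25, 27, 29, 31, 32, 33, 35, 37, 39, 41, 43, 45, 47}; there are 27 of them.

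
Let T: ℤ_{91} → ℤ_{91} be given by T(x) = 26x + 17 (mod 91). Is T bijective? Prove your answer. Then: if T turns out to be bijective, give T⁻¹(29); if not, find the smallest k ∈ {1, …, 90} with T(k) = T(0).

By definition, T is injective when T(a) = T(b) forces a = b.
We have gcd(26, 91) = 13 > 1. Taking a = 0 and b = 7: T(0) = 17 and T(7) = 26·7 + 17 = 199 ≡ 17 (mod 91).
So T(0) = T(7) while 0 ≠ 7, thus T is not injective, hence not bijective.
Since T is not bijective, we find the least positive k with T(k) = T(0): this means 26k ≡ 0 (mod 91), i.e. 91 ∣ 26k. Since gcd(26, 91) = 13, dividing through by 13 this holds exactly when 7 ∣ 2k, and as gcd(2, 7) = 1, exactly when 7 ∣ k.
The smallest positive such k is 7.

7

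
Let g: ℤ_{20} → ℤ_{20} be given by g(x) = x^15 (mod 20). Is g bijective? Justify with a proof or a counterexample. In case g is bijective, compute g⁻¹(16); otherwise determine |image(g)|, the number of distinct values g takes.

g(0) = 0^15 = 0.
g(10): Repeated squaring mod 20: 10^1 ≡ 10, 10^2 ≡ 10² = 100 ≡ 0, 10^4 ≡ 0² = 0, 10^8 ≡ 0² = 0. Since 15 = 8 + 4 + 2 + 1, 10^15 ≡ 0·0·0·10: 0·0 = 0, then 0·0 = 0, then 0·10 = 0. So 10^15 ≡ 0 (mod 20).
So g(0) = g(10) = 0 while 0 ≠ 10, thus g is not injective, hence not bijective.
Since g is not bijective, we determine |image(g)|. Computing x^15 mod 20 for each x (by repeated squaring, reducing mod 20 at every step), the values g(0), g(1), …, g(19) are: 0, 1, 8, 7, 4, 5, 16, 3, 12, 9, 0, 11, 8, 17, 4, 15, 16, 13, 12, 19.
The distinct values are {0, 1, 3, 4, 5, 7, 8, 9, 11, 12, 13, 15, 16, 17, 19}; there are 15 of them.

15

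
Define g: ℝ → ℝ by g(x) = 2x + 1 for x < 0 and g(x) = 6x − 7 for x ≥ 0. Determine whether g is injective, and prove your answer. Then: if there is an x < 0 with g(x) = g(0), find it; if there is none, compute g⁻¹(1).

-4

Both pieces are strictly increasing (slopes 2 and 6), so each is injective on its own interval.
The left piece maps (−∞, 0) onto (−∞, 1); the right piece maps [0, ∞) onto [−7, ∞).
These images overlap. In particular g(0) = −7 (right piece), and solving 2x + 1 = −7 on the left piece gives x = −4 < 0.
So g(−4) = g(0) with −4 ≠ 0, and g is not injective. This x = −4 is the requested value below 0.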